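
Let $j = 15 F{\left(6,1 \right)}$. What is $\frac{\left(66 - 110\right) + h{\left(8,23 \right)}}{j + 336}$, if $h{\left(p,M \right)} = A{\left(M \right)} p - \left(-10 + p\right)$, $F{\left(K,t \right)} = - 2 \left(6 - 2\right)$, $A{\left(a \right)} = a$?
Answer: $\frac{71}{108} \approx 0.65741$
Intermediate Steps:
$F{\left(K,t \right)} = -8$ ($F{\left(K,t \right)} = \left(-2\right) 4 = -8$)
$j = -120$ ($j = 15 \left(-8\right) = -120$)
$h{\left(p,M \right)} = 10 - p + M p$ ($h{\left(p,M \right)} = M p - \left(-10 + p\right) = 10 - p + M p$)
$\frac{\left(66 - 110\right) + h{\left(8,23 \right)}}{j + 336} = \frac{\left(66 - 110\right) + \left(10 - 8 + 23 \cdot 8\right)}{-120 + 336} = \frac{-44 + \left(10 - 8 + 184\right)}{216} = \left(-44 + 186\right) \frac{1}{216} = 142 \cdot \frac{1}{216} = \frac{71}{108}$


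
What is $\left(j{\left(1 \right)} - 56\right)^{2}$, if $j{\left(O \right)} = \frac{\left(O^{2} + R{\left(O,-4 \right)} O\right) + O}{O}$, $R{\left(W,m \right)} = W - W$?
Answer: $2916$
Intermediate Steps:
$R{\left(W,m \right)} = 0$
$j{\left(O \right)} = \frac{O + O^{2}}{O}$ ($j{\left(O \right)} = \frac{\left(O^{2} + 0 O\right) + O}{O} = \frac{\left(O^{2} + 0\right) + O}{O} = \frac{O^{2} + O}{O} = \frac{O + O^{2}}{O}$)
$\left(j{\left(1 \right)} - 56\right)^{2} = \left(\left(1 + 1\right) - 56\right)^{2} = \left(2 - 56\right)^{2} = \left(-54\right)^{2} = 2916$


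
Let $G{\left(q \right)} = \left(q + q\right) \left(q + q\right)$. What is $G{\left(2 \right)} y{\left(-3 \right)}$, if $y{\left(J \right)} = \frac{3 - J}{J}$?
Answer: $-32$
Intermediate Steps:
$y{\left(J \right)} = \frac{3 - J}{J}$
$G{\left(q \right)} = 4 q^{2}$ ($G{\left(q \right)} = 2 q 2 q = 4 q^{2}$)
$G{\left(2 \right)} y{\left(-3 \right)} = 4 \cdot 2^{2} \frac{3 - -3}{-3} = 4 \cdot 4 \left(- \frac{3 + 3}{3}\right) = 16 \left(\left(- \frac{1}{3}\right) 6\right) = 16 \left(-2\right) = -32$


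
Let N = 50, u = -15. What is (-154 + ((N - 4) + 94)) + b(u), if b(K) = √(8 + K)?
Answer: -14 + I*√7 ≈ -14.0 + 2.6458*I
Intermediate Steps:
(-154 + ((N - 4) + 94)) + b(u) = (-154 + ((50 - 4) + 94)) + √(8 - 15) = (-154 + (46 + 94)) + √(-7) = (-154 + 140) + I*√7 = -14 + I*√7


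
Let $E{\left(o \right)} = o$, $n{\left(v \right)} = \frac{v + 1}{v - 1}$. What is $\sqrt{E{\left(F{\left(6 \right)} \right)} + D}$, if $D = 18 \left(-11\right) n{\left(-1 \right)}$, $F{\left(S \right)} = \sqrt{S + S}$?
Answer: $\sqrt{2} \sqrt[4]{3} \approx 1.8612$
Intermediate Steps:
$F{\left(S \right)} = \sqrt{2} \sqrt{S}$ ($F{\left(S \right)} = \sqrt{2 S} = \sqrt{2} \sqrt{S}$)
$n{\left(v \right)} = \frac{1 + v}{-1 + v}$
$D = 0$ ($D = 18 \left(-11\right) \frac{1 - 1}{-1 - 1} = - 198 \frac{1}{-2} \cdot 0 = - 198 \left(\left(- \frac{1}{2}\right) 0\right) = \left(-198\right) 0 = 0$)
$\sqrt{E{\left(F{\left(6 \right)} \right)} + D} = \sqrt{\sqrt{2} \sqrt{6} + 0} = \sqrt{2 \sqrt{3} + 0} = \sqrt{2 \sqrt{3}} = \sqrt{2} \sqrt[4]{3}$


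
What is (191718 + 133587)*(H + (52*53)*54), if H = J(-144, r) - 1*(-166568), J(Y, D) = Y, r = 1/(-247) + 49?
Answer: 102551750640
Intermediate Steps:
r = 12102/247 (r = -1/247 + 49 = 12102/247 ≈ 48.996)
H = 166424 (H = -144 - 1*(-166568) = -144 + 166568 = 166424)
(191718 + 133587)*(H + (52*53)*54) = (191718 + 133587)*(166424 + (52*53)*54) = 325305*(166424 + 2756*54) = 325305*(166424 + 148824) = 325305*315248 = 102551750640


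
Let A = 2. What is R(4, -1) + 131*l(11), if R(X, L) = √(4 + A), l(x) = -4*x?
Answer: -5764 + √6 ≈ -5761.5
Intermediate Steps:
R(X, L) = √6 (R(X, L) = √(4 + 2) = √6)
R(4, -1) + 131*l(11) = √6 + 131*(-4*11) = √6 + 131*(-44) = √6 - 5764 = -5764 + √6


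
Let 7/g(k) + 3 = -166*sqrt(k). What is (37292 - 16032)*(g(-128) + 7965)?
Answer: 597277691307840/3527177 + 197632960*I*sqrt(2)/3527177 ≈ 1.6934e+8 + 79.24*I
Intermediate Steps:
g(k) = 7/(-3 - 166*sqrt(k))
(37292 - 16032)*(g(-128) + 7965) = (37292 - 16032)*(-7/(3 + 166*sqrt(-128)) + 7965) = 21260*(-7/(3 + 166*(8*I*sqrt(2))) + 7965) = 21260*(-7/(3 + 1328*I*sqrt(2)) + 7965) = 21260*(7965 - 7/(3 + 1328*I*sqrt(2))) = 169335900 - 148820/(3 + 1328*I*sqrt(2))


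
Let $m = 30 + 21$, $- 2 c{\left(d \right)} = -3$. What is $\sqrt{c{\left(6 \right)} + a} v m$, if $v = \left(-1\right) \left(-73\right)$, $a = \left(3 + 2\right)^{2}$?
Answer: $\frac{3723 \sqrt{106}}{2} \approx 19165.0$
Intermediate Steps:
$c{\left(d \right)} = \frac{3}{2}$ ($c{\left(d \right)} = \left(- \frac{1}{2}\right) \left(-3\right) = \frac{3}{2}$)
$a = 25$ ($a = 5^{2} = 25$)
$v = 73$
$m = 51$
$\sqrt{c{\left(6 \right)} + a} v m = \sqrt{\frac{3}{2} + 25} \cdot 73 \cdot 51 = \sqrt{\frac{53}{2}} \cdot 73 \cdot 51 = \frac{\sqrt{106}}{2} \cdot 73 \cdot 51 = \frac{73 \sqrt{106}}{2} \cdot 51 = \frac{3723 \sqrt{106}}{2}$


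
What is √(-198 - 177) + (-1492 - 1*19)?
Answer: -1511 + 5*I*√15 ≈ -1511.0 + 19.365*I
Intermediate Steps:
√(-198 - 177) + (-1492 - 1*19) = √(-375) + (-1492 - 19) = 5*I*√15 - 1511 = -1511 + 5*I*√15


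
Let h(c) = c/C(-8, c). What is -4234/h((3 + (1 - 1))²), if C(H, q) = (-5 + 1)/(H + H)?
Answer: -2117/18 ≈ -117.61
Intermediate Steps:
C(H, q) = -2/H (C(H, q) = -4*1/(2*H) = -2/H)
h(c) = 4*c (h(c) = c/((-2/(-8))) = c/((-2*(-⅛))) = c/(¼) = c*4 = 4*c)
-4234/h((3 + (1 - 1))²) = -4234*1/(4*(3 + (1 - 1))²) = -4234*1/(4*(3 + 0)²) = -4234/(4*3²) = -4234/(4*9) = -4234/36 = -4234*1/36 = -2117/18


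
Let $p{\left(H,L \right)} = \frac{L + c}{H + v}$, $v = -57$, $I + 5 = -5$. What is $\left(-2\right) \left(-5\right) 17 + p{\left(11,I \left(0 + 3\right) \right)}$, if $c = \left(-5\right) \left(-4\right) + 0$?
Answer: $\frac{3915}{23} \approx 170.22$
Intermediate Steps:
$I = -10$ ($I = -5 - 5 = -10$)
$c = 20$ ($c = 20 + 0 = 20$)
$p{\left(H,L \right)} = \frac{20 + L}{-57 + H}$ ($p{\left(H,L \right)} = \frac{L + 20}{H - 57} = \frac{20 + L}{-57 + H}$)
$\left(-2\right) \left(-5\right) 17 + p{\left(11,I \left(0 + 3\right) \right)} = \left(-2\right) \left(-5\right) 17 + \frac{20 - 10 \left(0 + 3\right)}{-57 + 11} = 10 \cdot 17 + \frac{20 - 30}{-46} = 170 - \frac{20 - 30}{46} = 170 - - \frac{5}{23} = 170 + \frac{5}{23} = \frac{3915}{23}$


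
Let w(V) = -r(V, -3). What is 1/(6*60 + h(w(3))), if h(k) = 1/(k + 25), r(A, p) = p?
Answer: 28/10081 ≈ 0.0027775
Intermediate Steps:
w(V) = 3 (w(V) = -1*(-3) = 3)
h(k) = 1/(25 + k)
1/(6*60 + h(w(3))) = 1/(6*60 + 1/(25 + 3)) = 1/(360 + 1/28) = 1/(10081/28) = 28/10081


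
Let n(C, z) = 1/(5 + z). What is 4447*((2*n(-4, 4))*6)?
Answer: 17788/3 ≈ 5929.3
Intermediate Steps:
4447*((2*n(-4, 4))*6) = 4447*((2/(5 + 4))*6) = 4447*((2/9)*6) = 4447*(4/3) = 17788/3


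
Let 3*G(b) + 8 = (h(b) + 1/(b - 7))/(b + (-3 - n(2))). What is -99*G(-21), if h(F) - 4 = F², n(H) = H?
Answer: 603339/728 ≈ 828.76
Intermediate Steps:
h(F) = 4 + F²
G(b) = -8/3 + (4 + b² + 1/(-7 + b))/(3*(-5 + b)) (G(b) = -8/3 + (((4 + b²) + 1/(b - 7))/(b + (-3 - 1*2)))/3 = -8/3 + (((4 + b²) + 1/(-7 + b))/(b + (-3 - 2)))/3 = -8/3 + ((4 + b² + 1/(-7 + b))/(b - 5))/3 = -8/3 + ((4 + b² + 1/(-7 + b))/(-5 + b))/3 = -8/3 + (4 + b² + 1/(-7 + b))/(3*(-5 + b)))
-99*G(-21) = -33*(-307 + (-21)³ - 15*(-21)² + 100*(-21))/(35 + (-21)² - 12*(-21)) = -33*(-307 - 9261 - 15*441 - 2100)/(35 + 441 + 252) = -33*(-307 - 9261 - 6615 - 2100)/728 = -33*(-18283)/728 = -99*(-18283/2184) = 603339/728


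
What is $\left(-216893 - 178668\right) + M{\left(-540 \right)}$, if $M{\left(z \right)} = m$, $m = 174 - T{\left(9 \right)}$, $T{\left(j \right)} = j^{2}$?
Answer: $-395468$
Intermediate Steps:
$m = 93$ ($m = 174 - 9^{2} = 174 - 81 = 93$)
$M{\left(z \right)} = 93$
$\left(-216893 - 178668\right) + M{\left(-540 \right)} = \left(-216893 - 178668\right) + 93 = -395561 + 93 = -395468$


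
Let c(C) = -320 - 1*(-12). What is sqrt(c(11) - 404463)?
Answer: I*sqrt(404771) ≈ 636.22*I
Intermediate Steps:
c(C) = -308 (c(C) = -320 + 12 = -308)
sqrt(c(11) - 404463) = sqrt(-308 - 404463) = sqrt(-404771) = I*sqrt(404771)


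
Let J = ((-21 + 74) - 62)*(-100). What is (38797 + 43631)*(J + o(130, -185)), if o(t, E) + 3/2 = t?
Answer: 84777198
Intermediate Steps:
o(t, E) = -3/2 + t
J = 900 (J = (53 - 62)*(-100) = -9*(-100) = 900)
(38797 + 43631)*(J + o(130, -185)) = (38797 + 43631)*(900 + (-3/2 + 130)) = 82428*(900 + 257/2) = 82428*(2057/2) = 84777198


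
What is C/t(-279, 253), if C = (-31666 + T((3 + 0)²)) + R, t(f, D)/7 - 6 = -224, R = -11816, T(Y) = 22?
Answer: 21730/763 ≈ 28.480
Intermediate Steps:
t(f, D) = -1526 (t(f, D) = 42 + 7*(-224) = 42 - 1568 = -1526)
C = -43460 (C = (-31666 + 22) - 11816 = -31644 - 11816 = -43460)
C/t(-279, 253) = -43460/(-1526) = -43460*(-1/1526) = 21730/763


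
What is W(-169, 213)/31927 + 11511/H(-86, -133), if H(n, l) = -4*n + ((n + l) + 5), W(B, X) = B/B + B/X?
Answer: 78279997181/884058630 ≈ 88.546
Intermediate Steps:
W(B, X) = 1 + B/X
H(n, l) = 5 + l - 3*n (H(n, l) = -4*n + ((l + n) + 5) = -4*n + (5 + l + n) = 5 + l - 3*n)
W(-169, 213)/31927 + 11511/H(-86, -133) = ((-169 + 213)/213)/31927 + 11511/(5 - 133 - 3*(-86)) = ((1/213)*44)*(1/31927) + 11511/(5 - 133 + 258) = (44/213)*(1/31927) + 11511/130 = 44/6800451 + 11511*(1/130) = 44/6800451 + 11511/130 = 78279997181/884058630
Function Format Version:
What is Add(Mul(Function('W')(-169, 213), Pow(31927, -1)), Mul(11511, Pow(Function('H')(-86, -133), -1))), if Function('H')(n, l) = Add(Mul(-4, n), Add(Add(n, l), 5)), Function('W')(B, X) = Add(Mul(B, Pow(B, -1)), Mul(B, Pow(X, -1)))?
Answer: Rational(78279997181, 884058630) ≈ 88.546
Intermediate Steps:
Function('W')(B, X) = Add(1, Mul(B, Pow(X, -1)))
Function('H')(n, l) = Add(5, l, Mul(-3, n)) (Function('H')(n, l) = Add(Mul(-4, n), Add(Add(l, n), 5)) = Add(Mul(-4, n), Add(5, l, n)) = Add(5, l, Mul(-3, n)))
Add(Mul(Function('W')(-169, 213), Pow(31927, -1)), Mul(11511, Pow(Function('H')(-86, -133), -1))) = Add(Mul(Mul(Pow(213, -1), Add(-169, 213)), Pow(31927, -1)), Mul(11511, Pow(Add(5, -133, Mul(-3, -86)), -1))) = Add(Mul(Mul(Rational(1, 213), 44), Rational(1, 31927)), Mul(11511, Pow(Add(5, -133, 258), -1))) = Add(Mul(Rational(44, 213), Rational(1, 31927)), Mul(11511, Pow(130, -1))) = Add(Rational(44, 6800451), Mul(11511, Rational(1, 130))) = Add(Rational(44, 6800451), Rational(11511, 130)) = Rational(78279997181, 884058630)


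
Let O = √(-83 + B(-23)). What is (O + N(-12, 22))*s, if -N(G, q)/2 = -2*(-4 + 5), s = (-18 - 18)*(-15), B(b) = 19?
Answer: 2160 + 4320*I ≈ 2160.0 + 4320.0*I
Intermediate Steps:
s = 540 (s = -36*(-15) = 540)
O = 8*I (O = √(-83 + 19) = √(-64) = 8*I ≈ 8.0*I)
N(G, q) = 4 (N(G, q) = -(-4)*(-4 + 5) = -(-4) = -2*(-2) = 4)
(O + N(-12, 22))*s = (8*I + 4)*540 = (4 + 8*I)*540 = 2160 + 4320*I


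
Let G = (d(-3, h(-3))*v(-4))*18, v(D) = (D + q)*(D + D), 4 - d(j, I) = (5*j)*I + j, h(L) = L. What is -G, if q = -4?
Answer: 43776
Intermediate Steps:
d(j, I) = 4 - j - 5*I*j (d(j, I) = 4 - ((5*j)*I + j) = 4 - (5*I*j + j) = 4 - (j + 5*I*j) = 4 + (-j - 5*I*j) = 4 - j - 5*I*j)
v(D) = 2*D*(-4 + D) (v(D) = (D - 4)*(D + D) = (-4 + D)*(2*D) = 2*D*(-4 + D))
G = -43776 (G = ((4 - 1*(-3) - 5*(-3)*(-3))*(2*(-4)*(-4 - 4)))*18 = ((4 + 3 - 45)*(2*(-4)*(-8)))*18 = -38*64*18 = -2432*18 = -43776)
-G = -1*(-43776) = 43776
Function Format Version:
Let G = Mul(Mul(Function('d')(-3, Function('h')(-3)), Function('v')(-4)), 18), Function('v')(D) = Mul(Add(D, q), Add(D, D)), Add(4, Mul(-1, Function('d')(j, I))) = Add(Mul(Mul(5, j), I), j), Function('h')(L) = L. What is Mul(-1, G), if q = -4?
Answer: 43776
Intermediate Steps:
Function('d')(j, I) = Add(4, Mul(-1, j), Mul(-5, I, j)) (Function('d')(j, I) = Add(4, Mul(-1, Add(Mul(Mul(5, j), I), j))) = Add(4, Mul(-1, Add(Mul(5, I, j), j))) = Add(4, Mul(-1, Add(j, Mul(5, I, j)))) = Add(4, Add(Mul(-1, j), Mul(-5, I, j))) = Add(4, Mul(-1, j), Mul(-5, I, j)))
Function('v')(D) = Mul(2, D, Add(-4, D)) (Function('v')(D) = Mul(Add(D, -4), Add(D, D)) = Mul(Add(-4, D), Mul(2, D)) = Mul(2, D, Add(-4, D)))
G = -43776 (G = Mul(Mul(Add(4, Mul(-1, -3), Mul(-5, -3, -3)), Mul(2, -4, Add(-4, -4))), 18) = Mul(Mul(Add(4, 3, -45), Mul(2, -4, -8)), 18) = Mul(Mul(-38, 64), 18) = Mul(-2432, 18) = -43776)
Mul(-1, G) = Mul(-1, -43776) = 43776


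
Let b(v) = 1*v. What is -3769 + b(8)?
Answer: -3761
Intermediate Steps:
b(v) = v
-3769 + b(8) = -3769 + 8 = -3761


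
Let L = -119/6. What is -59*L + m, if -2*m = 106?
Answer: 6703/6 ≈ 1117.2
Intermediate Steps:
L = -119/6 (L = -119*⅙ = -119/6 ≈ -19.833)
m = -53 (m = -½*106 = -53)
-59*L + m = -59*(-119/6) - 53 = 7021/6 - 53 = 6703/6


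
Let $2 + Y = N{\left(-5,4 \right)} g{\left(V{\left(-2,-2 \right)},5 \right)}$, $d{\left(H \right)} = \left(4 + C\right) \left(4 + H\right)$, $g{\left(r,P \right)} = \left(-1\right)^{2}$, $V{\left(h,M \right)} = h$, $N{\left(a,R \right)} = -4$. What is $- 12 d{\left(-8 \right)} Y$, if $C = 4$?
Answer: $-2304$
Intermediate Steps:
$g{\left(r,P \right)} = 1$
$d{\left(H \right)} = 32 + 8 H$ ($d{\left(H \right)} = \left(4 + 4\right) \left(4 + H\right) = 8 \left(4 + H\right) = 32 + 8 H$)
$Y = -6$ ($Y = -2 - 4 = -6$)
$- 12 d{\left(-8 \right)} Y = - 12 \left(32 + 8 \left(-8\right)\right) \left(-6\right) = - 12 \left(32 - 64\right) \left(-6\right) = \left(-12\right) \left(-32\right) \left(-6\right) = 384 \left(-6\right) = -2304$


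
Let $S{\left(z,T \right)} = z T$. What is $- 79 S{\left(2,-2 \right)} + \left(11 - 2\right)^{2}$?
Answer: $397$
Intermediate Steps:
$S{\left(z,T \right)} = T z$
$- 79 S{\left(2,-2 \right)} + \left(11 - 2\right)^{2} = - 79 \left(\left(-2\right) 2\right) + \left(11 - 2\right)^{2} = \left(-79\right) \left(-4\right) + 9^{2} = 316 + 81 = 397$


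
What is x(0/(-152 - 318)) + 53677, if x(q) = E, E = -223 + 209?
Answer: 53663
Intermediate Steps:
E = -14
x(q) = -14
x(0/(-152 - 318)) + 53677 = -14 + 53677 = 53663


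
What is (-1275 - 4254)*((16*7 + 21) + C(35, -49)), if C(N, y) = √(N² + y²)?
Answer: -735357 - 38703*√74 ≈ -1.0683e+6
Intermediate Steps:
(-1275 - 4254)*((16*7 + 21) + C(35, -49)) = (-1275 - 4254)*((16*7 + 21) + √(35² + (-49)²)) = -5529*((112 + 21) + √(1225 + 2401)) = -5529*(133 + √3626) = -5529*(133 + 7*√74) = -735357 - 38703*√74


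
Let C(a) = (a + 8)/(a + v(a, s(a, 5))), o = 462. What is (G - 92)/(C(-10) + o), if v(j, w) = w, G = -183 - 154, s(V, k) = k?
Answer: -2145/2312 ≈ -0.92777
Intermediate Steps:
G = -337
C(a) = (8 + a)/(5 + a) (C(a) = (a + 8)/(a + 5) = (8 + a)/(5 + a))
(G - 92)/(C(-10) + o) = (-337 - 92)/((8 - 10)/(5 - 10) + 462) = -429/(-2/(-5) + 462) = -429/(-1/5*(-2) + 462) = -429/(2/5 + 462) = -429/2312/5 = -429*5/2312 = -2145/2312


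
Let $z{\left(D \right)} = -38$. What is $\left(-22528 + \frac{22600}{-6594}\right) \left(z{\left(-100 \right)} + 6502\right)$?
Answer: $- \frac{480185453824}{3297} \approx -1.4564 \cdot 10^{8}$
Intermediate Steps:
$\left(-22528 + \frac{22600}{-6594}\right) \left(z{\left(-100 \right)} + 6502\right) = \left(-22528 + \frac{22600}{-6594}\right) \left(-38 + 6502\right) = \left(-22528 + 22600 \left(- \frac{1}{6594}\right)\right) 6464 = \left(-22528 - \frac{11300}{3297}\right) 6464 = \left(- \frac{74286116}{3297}\right) 6464 = - \frac{480185453824}{3297}$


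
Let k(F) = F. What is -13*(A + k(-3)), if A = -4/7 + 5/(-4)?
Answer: 1755/28 ≈ 62.679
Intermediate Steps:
A = -51/28 (A = -4*⅐ + 5*(-¼) = -4/7 - 5/4 = -51/28 ≈ -1.8214)
-13*(A + k(-3)) = -13*(-51/28 - 3) = -13*(-135/28) = 1755/28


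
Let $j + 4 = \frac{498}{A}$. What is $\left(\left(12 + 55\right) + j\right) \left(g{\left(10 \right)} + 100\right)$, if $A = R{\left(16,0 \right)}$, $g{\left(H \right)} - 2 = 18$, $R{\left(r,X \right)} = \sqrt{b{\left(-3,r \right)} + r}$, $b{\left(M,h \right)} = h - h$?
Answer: $22500$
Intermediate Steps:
$b{\left(M,h \right)} = 0$
$R{\left(r,X \right)} = \sqrt{r}$ ($R{\left(r,X \right)} = \sqrt{0 + r} = \sqrt{r}$)
$g{\left(H \right)} = 20$ ($g{\left(H \right)} = 2 + 18 = 20$)
$A = 4$ ($A = \sqrt{16} = 4$)
$j = \frac{241}{2}$ ($j = -4 + \frac{498}{4} = -4 + 498 \cdot \frac{1}{4} = -4 + \frac{249}{2} = \frac{241}{2} \approx 120.5$)
$\left(\left(12 + 55\right) + j\right) \left(g{\left(10 \right)} + 100\right) = \left(\left(12 + 55\right) + \frac{241}{2}\right) \left(20 + 100\right) = \left(67 + \frac{241}{2}\right) 120 = \frac{375}{2} \cdot 120 = 22500$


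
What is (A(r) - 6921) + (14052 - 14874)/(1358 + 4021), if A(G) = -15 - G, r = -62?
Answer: -12325356/1793 ≈ -6874.2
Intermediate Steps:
(A(r) - 6921) + (14052 - 14874)/(1358 + 4021) = ((-15 - 1*(-62)) - 6921) + (14052 - 14874)/(1358 + 4021) = ((-15 + 62) - 6921) - 822/5379 = (47 - 6921) - 822*1/5379 = -6874 - 274/1793 = -12325356/1793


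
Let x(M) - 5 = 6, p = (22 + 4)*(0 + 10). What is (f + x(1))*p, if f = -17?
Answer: -1560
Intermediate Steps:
p = 260 (p = 26*10 = 260)
x(M) = 11 (x(M) = 5 + 6 = 11)
(f + x(1))*p = (-17 + 11)*260 = -6*260 = -1560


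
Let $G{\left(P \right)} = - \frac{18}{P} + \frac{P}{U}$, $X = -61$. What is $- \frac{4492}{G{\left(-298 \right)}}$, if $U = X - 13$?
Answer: $- \frac{12382198}{11267} \approx -1099.0$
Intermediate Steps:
$U = -74$ ($U = -61 - 13 = -74$)
$G{\left(P \right)} = - \frac{18}{P} - \frac{P}{74}$ ($G{\left(P \right)} = - \frac{18}{P} + \frac{P}{-74} = - \frac{18}{P} + P \left(- \frac{1}{74}\right) = - \frac{18}{P} - \frac{P}{74}$)
$- \frac{4492}{G{\left(-298 \right)}} = - \frac{4492}{- \frac{18}{-298} - - \frac{149}{37}} = - \frac{4492}{\left(-18\right) \left(- \frac{1}{298}\right) + \frac{149}{37}} = - \frac{4492}{\frac{9}{149} + \frac{149}{37}} = - \frac{4492}{\frac{22534}{5513}} = \left(-4492\right) \frac{5513}{22534} = - \frac{12382198}{11267}$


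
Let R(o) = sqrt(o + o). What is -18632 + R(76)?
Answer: -18632 + 2*sqrt(38) ≈ -18620.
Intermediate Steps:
R(o) = sqrt(2)*sqrt(o) (R(o) = sqrt(2*o) = sqrt(2)*sqrt(o))
-18632 + R(76) = -18632 + sqrt(2)*sqrt(76) = -18632 + sqrt(2)*(2*sqrt(19)) = -18632 + 2*sqrt(38)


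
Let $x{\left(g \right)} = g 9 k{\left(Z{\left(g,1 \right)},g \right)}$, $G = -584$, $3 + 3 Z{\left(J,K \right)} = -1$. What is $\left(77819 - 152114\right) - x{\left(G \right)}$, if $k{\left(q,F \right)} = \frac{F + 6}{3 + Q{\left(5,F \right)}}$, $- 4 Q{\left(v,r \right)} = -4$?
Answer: $-833787$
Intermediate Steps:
$Q{\left(v,r \right)} = 1$ ($Q{\left(v,r \right)} = \left(- \frac{1}{4}\right) \left(-4\right) = 1$)
$Z{\left(J,K \right)} = - \frac{4}{3}$ ($Z{\left(J,K \right)} = -1 + \frac{1}{3} \left(-1\right) = -1 - \frac{1}{3} = - \frac{4}{3}$)
$k{\left(q,F \right)} = \frac{3}{2} + \frac{F}{4}$ ($k{\left(q,F \right)} = \frac{F + 6}{3 + 1} = \frac{6 + F}{4} = \left(6 + F\right) \frac{1}{4} = \frac{3}{2} + \frac{F}{4}$)
$x{\left(g \right)} = 9 g \left(\frac{3}{2} + \frac{g}{4}\right)$ ($x{\left(g \right)} = g 9 \left(\frac{3}{2} + \frac{g}{4}\right) = 9 g \left(\frac{3}{2} + \frac{g}{4}\right)$)
$\left(77819 - 152114\right) - x{\left(G \right)} = \left(77819 - 152114\right) - \frac{9}{4} \left(-584\right) \left(6 - 584\right) = -74295 - \frac{9}{4} \left(-584\right) \left(-578\right) = -74295 - 759492 = -833787$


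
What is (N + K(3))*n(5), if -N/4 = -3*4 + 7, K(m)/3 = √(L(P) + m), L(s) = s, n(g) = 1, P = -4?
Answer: 20 + 3*I ≈ 20.0 + 3.0*I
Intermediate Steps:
K(m) = 3*√(-4 + m)
N = 20 (N = -4*(-3*4 + 7) = -4*(-12 + 7) = -4*(-5) = 20)
(N + K(3))*n(5) = (20 + 3*√(-4 + 3))*1 = (20 + 3*√(-1))*1 = (20 + 3*I)*1 = 20 + 3*I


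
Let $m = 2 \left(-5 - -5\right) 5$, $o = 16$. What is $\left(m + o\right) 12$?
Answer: $192$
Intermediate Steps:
$m = 0$ ($m = 2 \left(-5 + 5\right) 5 = 2 \cdot 0 \cdot 5 = 0 \cdot 5 = 0$)
$\left(m + o\right) 12 = \left(0 + 16\right) 12 = 16 \cdot 12 = 192$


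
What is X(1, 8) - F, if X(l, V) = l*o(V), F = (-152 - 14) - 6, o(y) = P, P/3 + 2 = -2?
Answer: 160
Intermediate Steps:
P = -12 (P = -6 + 3*(-2) = -6 - 6 = -12)
o(y) = -12
F = -172 (F = -166 - 6 = -172)
X(l, V) = -12*l (X(l, V) = l*(-12) = -12*l)
X(1, 8) - F = -12*1 - 1*(-172) = -12 + 172 = 160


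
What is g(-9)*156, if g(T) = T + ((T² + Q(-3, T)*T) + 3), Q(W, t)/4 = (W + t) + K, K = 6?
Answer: 45396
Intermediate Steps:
Q(W, t) = 24 + 4*W + 4*t (Q(W, t) = 4*((W + t) + 6) = 4*(6 + W + t) = 24 + 4*W + 4*t)
g(T) = 3 + T + T² + T*(12 + 4*T) (g(T) = T + ((T² + (24 + 4*(-3) + 4*T)*T) + 3) = T + ((T² + (24 - 12 + 4*T)*T) + 3) = T + ((T² + (12 + 4*T)*T) + 3) = T + ((T² + T*(12 + 4*T)) + 3) = T + (3 + T² + T*(12 + 4*T)) = 3 + T + T² + T*(12 + 4*T))
g(-9)*156 = (3 + 5*(-9)² + 13*(-9))*156 = (3 + 5*81 - 117)*156 = (3 + 405 - 117)*156 = 291*156 = 45396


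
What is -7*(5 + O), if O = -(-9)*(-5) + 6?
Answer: 238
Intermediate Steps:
O = -39 (O = -3*15 + 6 = -45 + 6 = -39)
-7*(5 + O) = -7*(5 - 39) = -7*(-34) = 238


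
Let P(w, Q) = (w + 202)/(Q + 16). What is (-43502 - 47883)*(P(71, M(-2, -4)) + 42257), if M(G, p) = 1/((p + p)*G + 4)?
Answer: -413363506815/107 ≈ -3.8632e+9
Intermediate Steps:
M(G, p) = 1/(4 + 2*G*p) (M(G, p) = 1/((2*p)*G + 4) = 1/(2*G*p + 4) = 1/(4 + 2*G*p))
P(w, Q) = (202 + w)/(16 + Q)
(-43502 - 47883)*(P(71, M(-2, -4)) + 42257) = (-43502 - 47883)*((202 + 71)/(16 + 1/(2*(2 - 2*(-4)))) + 42257) = -91385*(273/(16 + 1/(2*(2 + 8))) + 42257) = -91385*(273/(16 + (½)/10) + 42257) = -91385*(273/(16 + (½)*(⅒)) + 42257) = -91385*(273/(16 + 1/20) + 42257) = -91385*(273/(321/20) + 42257) = -91385*((20/321)*273 + 42257) = -91385*(1820/107 + 42257) = -91385*4523319/107 = -413363506815/107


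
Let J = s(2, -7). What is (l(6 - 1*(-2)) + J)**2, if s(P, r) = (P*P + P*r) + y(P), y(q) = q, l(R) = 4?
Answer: 16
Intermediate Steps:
s(P, r) = P + P**2 + P*r (s(P, r) = (P*P + P*r) + P = (P**2 + P*r) + P = P + P**2 + P*r)
J = -8 (J = 2*(1 + 2 - 7) = 2*(-4) = -8)
(l(6 - 1*(-2)) + J)**2 = (4 - 8)**2 = (-4)**2 = 16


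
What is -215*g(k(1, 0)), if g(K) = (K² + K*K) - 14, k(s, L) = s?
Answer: 2580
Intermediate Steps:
g(K) = -14 + 2*K² (g(K) = (K² + K²) - 14 = 2*K² - 14 = -14 + 2*K²)
-215*g(k(1, 0)) = -215*(-14 + 2*1²) = -215*(-14 + 2*1) = -215*(-14 + 2) = -215*(-12) = 2580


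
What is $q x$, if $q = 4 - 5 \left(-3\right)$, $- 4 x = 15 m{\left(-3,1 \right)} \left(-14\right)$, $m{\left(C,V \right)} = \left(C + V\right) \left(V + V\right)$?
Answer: $-3990$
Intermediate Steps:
$m{\left(C,V \right)} = 2 V \left(C + V\right)$ ($m{\left(C,V \right)} = \left(C + V\right) 2 V = 2 V \left(C + V\right)$)
$x = -210$ ($x = - \frac{15 \cdot 2 \cdot 1 \left(-3 + 1\right) \left(-14\right)}{4} = - \frac{15 \cdot 2 \cdot 1 \left(-2\right) \left(-14\right)}{4} = - \frac{15 \left(-4\right) \left(-14\right)}{4} = - \frac{\left(-60\right) \left(-14\right)}{4} = \left(- \frac{1}{4}\right) 840 = -210$)
$q = 19$ ($q = 4 - -15 = 4 + 15 = 19$)
$q x = 19 \left(-210\right) = -3990$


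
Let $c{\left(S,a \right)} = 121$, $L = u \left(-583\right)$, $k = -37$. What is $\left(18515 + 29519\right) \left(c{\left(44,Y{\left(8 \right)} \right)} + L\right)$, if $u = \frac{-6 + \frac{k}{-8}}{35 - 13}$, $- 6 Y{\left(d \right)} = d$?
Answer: $\frac{60498823}{8} \approx 7.5624 \cdot 10^{6}$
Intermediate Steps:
$Y{\left(d \right)} = - \frac{d}{6}$
$u = - \frac{1}{16}$ ($u = \frac{-6 - \frac{37}{-8}}{35 - 13} = \frac{-6 - - \frac{37}{8}}{22} = \left(-6 + \frac{37}{8}\right) \frac{1}{22} = \left(- \frac{11}{8}\right) \frac{1}{22} = - \frac{1}{16} \approx -0.0625$)
$L = \frac{583}{16}$ ($L = \left(- \frac{1}{16}\right) \left(-583\right) = \frac{583}{16} \approx 36.438$)
$\left(18515 + 29519\right) \left(c{\left(44,Y{\left(8 \right)} \right)} + L\right) = \left(18515 + 29519\right) \left(121 + \frac{583}{16}\right) = 48034 \cdot \frac{2519}{16} = \frac{60498823}{8}$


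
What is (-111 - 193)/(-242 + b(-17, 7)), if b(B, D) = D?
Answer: 304/235 ≈ 1.2936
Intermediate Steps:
(-111 - 193)/(-242 + b(-17, 7)) = (-111 - 193)/(-242 + 7) = -304/(-235) = -304*(-1/235) = 304/235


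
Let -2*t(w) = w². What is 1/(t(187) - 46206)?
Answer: -2/127381 ≈ -1.5701e-5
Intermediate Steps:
t(w) = -w²/2
1/(t(187) - 46206) = 1/(-½*187² - 46206) = 1/(-½*34969 - 46206) = 1/(-34969/2 - 46206) = 1/(-127381/2) = -2/127381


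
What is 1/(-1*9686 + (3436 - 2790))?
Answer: -1/9040 ≈ -0.00011062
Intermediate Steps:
1/(-1*9686 + (3436 - 2790)) = 1/(-9686 + 646) = 1/(-9040) = -1/9040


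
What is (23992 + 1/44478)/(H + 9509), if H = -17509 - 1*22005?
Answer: -1067116177/1334562390 ≈ -0.79960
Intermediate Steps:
H = -39514 (H = -17509 - 22005 = -39514)
(23992 + 1/44478)/(H + 9509) = (23992 + 1/44478)/(-39514 + 9509) = (23992 + 1/44478)/(-30005) = (1067116177/44478)*(-1/30005) = -1067116177/1334562390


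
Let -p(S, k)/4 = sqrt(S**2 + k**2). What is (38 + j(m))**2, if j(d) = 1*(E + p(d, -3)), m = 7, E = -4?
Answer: 2084 - 272*sqrt(58) ≈ 12.510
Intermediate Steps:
p(S, k) = -4*sqrt(S**2 + k**2)
j(d) = -4 - 4*sqrt(9 + d**2) (j(d) = 1*(-4 - 4*sqrt(d**2 + (-3)**2)) = 1*(-4 - 4*sqrt(d**2 + 9)) = 1*(-4 - 4*sqrt(9 + d**2)) = -4 - 4*sqrt(9 + d**2))
(38 + j(m))**2 = (38 + (-4 - 4*sqrt(9 + 7**2)))**2 = (38 + (-4 - 4*sqrt(9 + 49)))**2 = (38 + (-4 - 4*sqrt(58)))**2 = (34 - 4*sqrt(58))**2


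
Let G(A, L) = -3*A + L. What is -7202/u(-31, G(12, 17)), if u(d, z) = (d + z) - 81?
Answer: 7202/131 ≈ 54.977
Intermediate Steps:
G(A, L) = L - 3*A
u(d, z) = -81 + d + z
-7202/u(-31, G(12, 17)) = -7202/(-81 - 31 + (17 - 3*12)) = -7202/(-81 - 31 + (17 - 36)) = -7202/(-81 - 31 - 19) = -7202/(-131) = -7202*(-1/131) = 7202/131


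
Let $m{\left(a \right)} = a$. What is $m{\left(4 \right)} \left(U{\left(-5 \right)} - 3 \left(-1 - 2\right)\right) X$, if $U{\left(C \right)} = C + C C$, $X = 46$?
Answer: $5336$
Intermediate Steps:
$U{\left(C \right)} = C + C^{2}$
$m{\left(4 \right)} \left(U{\left(-5 \right)} - 3 \left(-1 - 2\right)\right) X = 4 \left(- 5 \left(1 - 5\right) - 3 \left(-1 - 2\right)\right) 46 = 4 \left(\left(-5\right) \left(-4\right) - -9\right) 46 = 4 \left(20 + 9\right) 46 = 4 \cdot 29 \cdot 46 = 116 \cdot 46 = 5336$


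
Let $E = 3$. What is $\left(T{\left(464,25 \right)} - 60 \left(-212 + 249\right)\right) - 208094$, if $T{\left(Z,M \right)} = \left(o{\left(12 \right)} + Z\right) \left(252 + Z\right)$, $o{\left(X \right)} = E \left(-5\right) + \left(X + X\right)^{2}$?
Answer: $523586$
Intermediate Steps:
$o{\left(X \right)} = -15 + 4 X^{2}$ ($o{\left(X \right)} = 3 \left(-5\right) + \left(X + X\right)^{2} = -15 + \left(2 X\right)^{2} = -15 + 4 X^{2}$)
$T{\left(Z,M \right)} = \left(252 + Z\right) \left(561 + Z\right)$ ($T{\left(Z,M \right)} = \left(\left(-15 + 4 \cdot 12^{2}\right) + Z\right) \left(252 + Z\right) = \left(\left(-15 + 4 \cdot 144\right) + Z\right) \left(252 + Z\right) = \left(\left(-15 + 576\right) + Z\right) \left(252 + Z\right) = \left(561 + Z\right) \left(252 + Z\right) = \left(252 + Z\right) \left(561 + Z\right)$)
$\left(T{\left(464,25 \right)} - 60 \left(-212 + 249\right)\right) - 208094 = \left(\left(141372 + 464^{2} + 813 \cdot 464\right) - 60 \left(-212 + 249\right)\right) - 208094 = \left(\left(141372 + 215296 + 377232\right) - 2220\right) - 208094 = \left(733900 - 2220\right) - 208094 = 731680 - 208094 = 523586$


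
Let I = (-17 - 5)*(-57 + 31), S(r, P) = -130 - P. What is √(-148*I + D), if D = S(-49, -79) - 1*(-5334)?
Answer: I*√79373 ≈ 281.73*I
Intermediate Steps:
D = 5283 (D = (-130 - 1*(-79)) - 1*(-5334) = (-130 + 79) + 5334 = -51 + 5334 = 5283)
I = 572 (I = -22*(-26) = 572)
√(-148*I + D) = √(-148*572 + 5283) = √(-84656 + 5283) = √(-79373) = I*√79373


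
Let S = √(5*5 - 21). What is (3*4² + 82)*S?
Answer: 260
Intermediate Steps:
S = 2 (S = √(25 - 21) = √4 = 2)
(3*4² + 82)*S = (3*4² + 82)*2 = (3*16 + 82)*2 = (48 + 82)*2 = 130*2 = 260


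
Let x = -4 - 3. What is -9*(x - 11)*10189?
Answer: 1650618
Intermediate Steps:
x = -7
-9*(x - 11)*10189 = -9*(-7 - 11)*10189 = -9*(-18)*10189 = 162*10189 = 1650618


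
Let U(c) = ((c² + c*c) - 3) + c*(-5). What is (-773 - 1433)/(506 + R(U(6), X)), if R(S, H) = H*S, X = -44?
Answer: 1103/605 ≈ 1.8231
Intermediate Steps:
U(c) = -3 - 5*c + 2*c² (U(c) = ((c² + c²) - 3) - 5*c = (2*c² - 3) - 5*c = (-3 + 2*c²) - 5*c = -3 - 5*c + 2*c²)
(-773 - 1433)/(506 + R(U(6), X)) = (-773 - 1433)/(506 - 44*(-3 - 5*6 + 2*6²)) = -2206/(506 - 44*(-3 - 30 + 2*36)) = -2206/(506 - 44*(-3 - 30 + 72)) = -2206/(506 - 44*39) = -2206/(506 - 1716) = -2206/(-1210) = -2206*(-1/1210) = 1103/605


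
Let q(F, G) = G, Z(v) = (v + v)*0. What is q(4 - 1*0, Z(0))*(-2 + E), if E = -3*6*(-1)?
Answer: 0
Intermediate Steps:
E = 18 (E = -18*(-1) = 18)
Z(v) = 0 (Z(v) = (2*v)*0 = 0)
q(4 - 1*0, Z(0))*(-2 + E) = 0*(-2 + 18) = 0*16 = 0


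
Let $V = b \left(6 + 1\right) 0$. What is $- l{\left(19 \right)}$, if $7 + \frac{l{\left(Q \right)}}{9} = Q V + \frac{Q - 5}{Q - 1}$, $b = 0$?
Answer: $56$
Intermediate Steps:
$V = 0$ ($V = 0 \left(6 + 1\right) 0 = 0 \cdot 7 \cdot 0 = 0 \cdot 0 = 0$)
$l{\left(Q \right)} = -63 + \frac{9 \left(-5 + Q\right)}{-1 + Q}$ ($l{\left(Q \right)} = -63 + 9 \left(Q 0 + \frac{Q - 5}{Q - 1}\right) = -63 + 9 \left(0 + \frac{-5 + Q}{-1 + Q}\right) = -63 + 9 \frac{-5 + Q}{-1 + Q} = -63 + \frac{9 \left(-5 + Q\right)}{-1 + Q}$)
$- l{\left(19 \right)} = - \frac{18 \left(1 - 57\right)}{-1 + 19} = - \frac{18 \left(1 - 57\right)}{18} = - \frac{18 \left(-56\right)}{18} = \left(-1\right) \left(-56\right) = 56$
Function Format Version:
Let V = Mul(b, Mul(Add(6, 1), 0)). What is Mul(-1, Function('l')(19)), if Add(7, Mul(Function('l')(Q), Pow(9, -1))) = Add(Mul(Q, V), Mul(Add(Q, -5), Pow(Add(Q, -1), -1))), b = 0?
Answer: 56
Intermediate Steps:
V = 0 (V = Mul(0, Mul(Add(6, 1), 0)) = Mul(0, Mul(7, 0)) = Mul(0, 0) = 0)
Function('l')(Q) = Add(-63, Mul(9, Pow(Add(-1, Q), -1), Add(-5, Q))) (Function('l')(Q) = Add(-63, Mul(9, Add(Mul(Q, 0), Mul(Add(Q, -5), Pow(Add(Q, -1), -1))))) = Add(-63, Mul(9, Add(0, Mul(Add(-5, Q), Pow(Add(-1, Q), -1))))) = Add(-63, Mul(9, Add(0, Mul(Pow(Add(-1, Q), -1), Add(-5, Q))))) = Add(-63, Mul(9, Mul(Pow(Add(-1, Q), -1), Add(-5, Q)))) = Add(-63, Mul(9, Pow(Add(-1, Q), -1), Add(-5, Q))))
Mul(-1, Function('l')(19)) = Mul(-1, Mul(18, Pow(Add(-1, 19), -1), Add(1, Mul(-3, 19)))) = Mul(-1, Mul(18, Pow(18, -1), Add(1, -57))) = Mul(-1, Mul(18, Rational(1, 18), -56)) = Mul(-1, -56) = 56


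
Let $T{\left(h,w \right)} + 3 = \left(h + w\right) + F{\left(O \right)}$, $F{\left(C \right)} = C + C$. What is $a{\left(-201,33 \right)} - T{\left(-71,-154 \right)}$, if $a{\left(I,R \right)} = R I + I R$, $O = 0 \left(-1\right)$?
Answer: $-13038$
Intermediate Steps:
$O = 0$
$F{\left(C \right)} = 2 C$
$T{\left(h,w \right)} = -3 + h + w$ ($T{\left(h,w \right)} = -3 + \left(\left(h + w\right) + 2 \cdot 0\right) = -3 + \left(\left(h + w\right) + 0\right) = -3 + \left(h + w\right) = -3 + h + w$)
$a{\left(I,R \right)} = 2 I R$ ($a{\left(I,R \right)} = I R + I R = 2 I R$)
$a{\left(-201,33 \right)} - T{\left(-71,-154 \right)} = 2 \left(-201\right) 33 - \left(-3 - 71 - 154\right) = -13266 - -228 = -13266 + 228 = -13038$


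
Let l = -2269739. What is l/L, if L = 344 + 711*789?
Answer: -2269739/561323 ≈ -4.0435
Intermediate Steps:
L = 561323 (L = 344 + 560979 = 561323)
l/L = -2269739/561323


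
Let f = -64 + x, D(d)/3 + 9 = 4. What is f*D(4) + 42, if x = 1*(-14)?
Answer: 1212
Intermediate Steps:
x = -14
D(d) = -15 (D(d) = -27 + 3*4 = -27 + 12 = -15)
f = -78 (f = -64 - 14 = -78)
f*D(4) + 42 = -78*(-15) + 42 = 1170 + 42 = 1212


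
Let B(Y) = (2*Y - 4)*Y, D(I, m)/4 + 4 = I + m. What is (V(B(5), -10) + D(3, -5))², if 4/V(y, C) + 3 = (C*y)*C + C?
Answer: 5138595856/8922169 ≈ 575.94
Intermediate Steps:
D(I, m) = -16 + 4*I + 4*m (D(I, m) = -16 + 4*(I + m) = -16 + (4*I + 4*m) = -16 + 4*I + 4*m)
B(Y) = Y*(-4 + 2*Y) (B(Y) = (-4 + 2*Y)*Y = Y*(-4 + 2*Y))
V(y, C) = 4/(-3 + C + y*C²) (V(y, C) = 4/(-3 + ((C*y)*C + C)) = 4/(-3 + (y*C² + C)) = 4/(-3 + (C + y*C²)) = 4/(-3 + C + y*C²))
(V(B(5), -10) + D(3, -5))² = (4/(-3 - 10 + (2*5*(-2 + 5))*(-10)²) + (-16 + 4*3 + 4*(-5)))² = (4/(-3 - 10 + (2*5*3)*100) + (-16 + 12 - 20))² = (4/(-3 - 10 + 30*100) - 24)² = (4/(-3 - 10 + 3000) - 24)² = (4/2987 - 24)² = (-71684/2987)² = 5138595856/8922169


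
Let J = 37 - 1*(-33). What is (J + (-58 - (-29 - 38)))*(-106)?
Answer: -8374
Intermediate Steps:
J = 70 (J = 37 + 33 = 70)
(J + (-58 - (-29 - 38)))*(-106) = (70 + (-58 - (-29 - 38)))*(-106) = (70 + (-58 - 1*(-67)))*(-106) = (70 + (-58 + 67))*(-106) = (70 + 9)*(-106) = 79*(-106) = -8374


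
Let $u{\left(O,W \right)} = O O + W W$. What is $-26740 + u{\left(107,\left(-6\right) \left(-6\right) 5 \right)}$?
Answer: $17109$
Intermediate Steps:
$u{\left(O,W \right)} = O^{2} + W^{2}$
$-26740 + u{\left(107,\left(-6\right) \left(-6\right) 5 \right)} = -26740 + \left(107^{2} + \left(\left(-6\right) \left(-6\right) 5\right)^{2}\right) = -26740 + \left(11449 + \left(36 \cdot 5\right)^{2}\right) = -26740 + \left(11449 + 180^{2}\right) = -26740 + \left(11449 + 32400\right) = -26740 + 43849 = 17109$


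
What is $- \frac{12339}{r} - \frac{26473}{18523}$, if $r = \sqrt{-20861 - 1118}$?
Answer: $- \frac{26473}{18523} + \frac{12339 i \sqrt{21979}}{21979} \approx -1.4292 + 83.229 i$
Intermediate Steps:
$r = i \sqrt{21979}$ ($r = \sqrt{-21979} = i \sqrt{21979} \approx 148.25 i$)
$- \frac{12339}{r} - \frac{26473}{18523} = - \frac{12339}{i \sqrt{21979}} - \frac{26473}{18523} = - 12339 \left(- \frac{i \sqrt{21979}}{21979}\right) - \frac{26473}{18523} = \frac{12339 i \sqrt{21979}}{21979} - \frac{26473}{18523} = - \frac{26473}{18523} + \frac{12339 i \sqrt{21979}}{21979}$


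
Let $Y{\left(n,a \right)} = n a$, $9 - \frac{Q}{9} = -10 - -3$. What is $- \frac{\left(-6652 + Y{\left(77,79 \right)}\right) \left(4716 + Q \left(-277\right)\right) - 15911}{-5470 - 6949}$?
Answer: $\frac{19996957}{12419} \approx 1610.2$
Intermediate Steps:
$Q = 144$ ($Q = 81 - 9 \left(-10 - -3\right) = 81 - 9 \left(-10 + 3\right) = 81 - -63 = 81 + 63 = 144$)
$Y{\left(n,a \right)} = a n$
$- \frac{\left(-6652 + Y{\left(77,79 \right)}\right) \left(4716 + Q \left(-277\right)\right) - 15911}{-5470 - 6949} = - \frac{\left(-6652 + 79 \cdot 77\right) \left(4716 + 144 \left(-277\right)\right) - 15911}{-5470 - 6949} = - \frac{\left(-6652 + 6083\right) \left(4716 - 39888\right) - 15911}{-12419} = - \frac{\left(\left(-569\right) \left(-35172\right) - 15911\right) \left(-1\right)}{12419} = - \frac{\left(20012868 - 15911\right) \left(-1\right)}{12419} = - \frac{19996957 \left(-1\right)}{12419} = \left(-1\right) \left(- \frac{19996957}{12419}\right) = \frac{19996957}{12419}$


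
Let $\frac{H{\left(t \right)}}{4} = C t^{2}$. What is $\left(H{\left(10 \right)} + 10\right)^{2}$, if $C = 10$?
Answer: $16080100$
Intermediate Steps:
$H{\left(t \right)} = 40 t^{2}$ ($H{\left(t \right)} = 4 \cdot 10 t^{2} = 40 t^{2}$)
$\left(H{\left(10 \right)} + 10\right)^{2} = \left(40 \cdot 10^{2} + 10\right)^{2} = \left(40 \cdot 100 + 10\right)^{2} = \left(4000 + 10\right)^{2} = 4010^{2} = 16080100$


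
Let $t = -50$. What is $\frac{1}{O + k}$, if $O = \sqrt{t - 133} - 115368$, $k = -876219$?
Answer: $- \frac{330529}{327748259584} - \frac{i \sqrt{183}}{983244778752} \approx -1.0085 \cdot 10^{-6} - 1.3758 \cdot 10^{-11} i$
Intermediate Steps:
$O = -115368 + i \sqrt{183}$ ($O = \sqrt{-50 - 133} - 115368 = \sqrt{-183} - 115368 = i \sqrt{183} - 115368 = -115368 + i \sqrt{183} \approx -1.1537 \cdot 10^{5} + 13.528 i$)
$\frac{1}{O + k} = \frac{1}{\left(-115368 + i \sqrt{183}\right) - 876219} = \frac{1}{-991587 + i \sqrt{183}}$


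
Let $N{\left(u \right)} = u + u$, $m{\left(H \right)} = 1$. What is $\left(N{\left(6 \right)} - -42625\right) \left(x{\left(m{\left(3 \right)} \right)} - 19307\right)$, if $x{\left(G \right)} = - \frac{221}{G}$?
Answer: $-832615336$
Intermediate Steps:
$N{\left(u \right)} = 2 u$
$\left(N{\left(6 \right)} - -42625\right) \left(x{\left(m{\left(3 \right)} \right)} - 19307\right) = \left(2 \cdot 6 - -42625\right) \left(- \frac{221}{1} - 19307\right) = \left(12 + 42625\right) \left(\left(-221\right) 1 - 19307\right) = 42637 \left(-221 - 19307\right) = 42637 \left(-19528\right) = -832615336$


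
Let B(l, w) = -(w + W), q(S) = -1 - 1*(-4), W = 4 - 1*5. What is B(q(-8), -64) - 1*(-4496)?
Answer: 4561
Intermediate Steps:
W = -1 (W = 4 - 5 = -1)
q(S) = 3 (q(S) = -1 + 4 = 3)
B(l, w) = 1 - w (B(l, w) = -(w - 1) = -(-1 + w) = 1 - w)
B(q(-8), -64) - 1*(-4496) = (1 - 1*(-64)) - 1*(-4496) = (1 + 64) + 4496 = 65 + 4496 = 4561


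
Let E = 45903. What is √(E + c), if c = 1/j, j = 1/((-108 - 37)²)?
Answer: 4*√4183 ≈ 258.70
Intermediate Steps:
j = 1/21025 (j = 1/((-145)²) = 1/21025 ≈ 4.7562e-5)
c = 21025 (c = 1/(1/21025) = 21025)
√(E + c) = √(45903 + 21025) = √66928 = 4*√4183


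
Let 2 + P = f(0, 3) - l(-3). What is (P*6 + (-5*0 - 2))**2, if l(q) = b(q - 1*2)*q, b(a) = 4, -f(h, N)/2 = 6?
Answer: 196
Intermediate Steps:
f(h, N) = -12 (f(h, N) = -2*6 = -12)
l(q) = 4*q
P = -2 (P = -2 + (-12 - 4*(-3)) = -2 + (-12 - 1*(-12)) = -2 + (-12 + 12) = -2 + 0 = -2)
(P*6 + (-5*0 - 2))**2 = (-2*6 + (-5*0 - 2))**2 = (-12 + (0 - 2))**2 = (-12 - 2)**2 = (-14)**2 = 196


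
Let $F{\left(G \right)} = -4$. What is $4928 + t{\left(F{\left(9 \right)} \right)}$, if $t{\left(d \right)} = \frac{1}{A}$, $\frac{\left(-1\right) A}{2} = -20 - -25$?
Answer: $\frac{49279}{10} \approx 4927.9$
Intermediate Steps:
$A = -10$ ($A = - 2 \left(-20 - -25\right) = - 2 \left(-20 + 25\right) = \left(-2\right) 5 = -10$)
$t{\left(d \right)} = - \frac{1}{10}$ ($t{\left(d \right)} = \frac{1}{-10} = - \frac{1}{10}$)
$4928 + t{\left(F{\left(9 \right)} \right)} = 4928 - \frac{1}{10} = \frac{49279}{10}$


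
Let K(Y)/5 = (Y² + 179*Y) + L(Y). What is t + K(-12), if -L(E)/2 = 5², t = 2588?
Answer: -7682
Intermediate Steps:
L(E) = -50 (L(E) = -2*5² = -2*25 = -50)
K(Y) = -250 + 5*Y² + 895*Y (K(Y) = 5*((Y² + 179*Y) - 50) = 5*(-50 + Y² + 179*Y) = -250 + 5*Y² + 895*Y)
t + K(-12) = 2588 + (-250 + 5*(-12)² + 895*(-12)) = 2588 + (-250 + 5*144 - 10740) = 2588 + (-250 + 720 - 10740) = 2588 - 10270 = -7682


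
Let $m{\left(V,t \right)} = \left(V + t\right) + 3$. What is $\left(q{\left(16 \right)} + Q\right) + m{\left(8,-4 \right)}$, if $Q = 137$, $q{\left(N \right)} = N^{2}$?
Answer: $400$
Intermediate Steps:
$m{\left(V,t \right)} = 3 + V + t$
$\left(q{\left(16 \right)} + Q\right) + m{\left(8,-4 \right)} = \left(16^{2} + 137\right) + \left(3 + 8 - 4\right) = \left(256 + 137\right) + 7 = 393 + 7 = 400$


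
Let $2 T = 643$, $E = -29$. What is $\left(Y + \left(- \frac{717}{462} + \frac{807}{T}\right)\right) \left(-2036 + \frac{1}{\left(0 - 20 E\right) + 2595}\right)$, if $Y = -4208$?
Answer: $\frac{2692960361727403}{314394850} \approx 8.5655 \cdot 10^{6}$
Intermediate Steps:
$T = \frac{643}{2}$ ($T = \frac{1}{2} \cdot 643 = \frac{643}{2} \approx 321.5$)
$\left(Y + \left(- \frac{717}{462} + \frac{807}{T}\right)\right) \left(-2036 + \frac{1}{\left(0 - 20 E\right) + 2595}\right) = \left(-4208 + \left(- \frac{717}{462} + \frac{807}{\frac{643}{2}}\right)\right) \left(-2036 + \frac{1}{\left(0 - -580\right) + 2595}\right) = \left(-4208 + \left(\left(-717\right) \frac{1}{462} + 807 \cdot \frac{2}{643}\right)\right) \left(-2036 + \frac{1}{\left(0 + 580\right) + 2595}\right) = \left(-4208 + \left(- \frac{239}{154} + \frac{1614}{643}\right)\right) \left(-2036 + \frac{1}{580 + 2595}\right) = \left(-4208 + \frac{94879}{99022}\right) \left(-2036 + \frac{1}{3175}\right) = - \frac{416589697 \left(-2036 + \frac{1}{3175}\right)}{99022} = \left(- \frac{416589697}{99022}\right) \left(- \frac{6464299}{3175}\right) = \frac{2692960361727403}{314394850}$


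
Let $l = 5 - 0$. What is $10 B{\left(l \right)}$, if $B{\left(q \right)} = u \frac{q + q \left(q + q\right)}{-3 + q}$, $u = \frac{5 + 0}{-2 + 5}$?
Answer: $\frac{1375}{3} \approx 458.33$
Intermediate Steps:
$l = 5$ ($l = 5 + 0 = 5$)
$u = \frac{5}{3} \approx 1.6667$
$B{\left(q \right)} = \frac{5 \left(q + 2 q^{2}\right)}{3 \left(-3 + q\right)}$ ($B{\left(q \right)} = \frac{5 \frac{q + q \left(q + q\right)}{-3 + q}}{3} = \frac{5 \frac{q + q 2 q}{-3 + q}}{3} = \frac{5 \frac{q + 2 q^{2}}{-3 + q}}{3} = \frac{5 \left(q + 2 q^{2}\right)}{3 \left(-3 + q\right)}$)
$10 B{\left(l \right)} = 10 \cdot \frac{5}{3} \cdot 5 \frac{1}{-3 + 5} \left(1 + 2 \cdot 5\right) = 10 \cdot \frac{5}{3} \cdot 5 \cdot \frac{1}{2} \left(1 + 10\right) = 10 \cdot \frac{5}{3} \cdot 5 \cdot \frac{1}{2} \cdot 11 = 10 \cdot \frac{275}{6} = \frac{1375}{3}$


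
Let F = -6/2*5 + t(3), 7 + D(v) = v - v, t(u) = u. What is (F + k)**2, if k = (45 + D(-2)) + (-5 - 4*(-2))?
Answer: 841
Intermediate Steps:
D(v) = -7 (D(v) = -7 + (v - v) = -7 + 0 = -7)
F = -12 (F = -6/2*5 + 3 = -6*1/2*5 + 3 = -3*5 + 3 = -15 + 3 = -12)
k = 41 (k = (45 - 7) + (-5 - 4*(-2)) = 38 + (-5 + 8) = 38 + 3 = 41)
(F + k)**2 = (-12 + 41)**2 = 29**2 = 841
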